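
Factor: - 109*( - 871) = 13^1*67^1*109^1  =  94939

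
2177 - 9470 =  - 7293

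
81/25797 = 27/8599 = 0.00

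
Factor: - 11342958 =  - 2^1 *3^1*11^1*171863^1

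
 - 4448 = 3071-7519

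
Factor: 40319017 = 181^1*337^1*661^1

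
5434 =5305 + 129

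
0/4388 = 0 = 0.00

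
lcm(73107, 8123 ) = 73107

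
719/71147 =719/71147 = 0.01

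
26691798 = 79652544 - 52960746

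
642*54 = 34668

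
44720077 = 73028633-28308556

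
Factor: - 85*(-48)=4080= 2^4 * 3^1*5^1*17^1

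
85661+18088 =103749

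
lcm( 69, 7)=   483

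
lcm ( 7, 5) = 35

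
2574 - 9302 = - 6728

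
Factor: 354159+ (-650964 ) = -3^1 * 5^1*47^1*421^1 = -296805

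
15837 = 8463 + 7374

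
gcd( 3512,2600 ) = 8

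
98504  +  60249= 158753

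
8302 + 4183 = 12485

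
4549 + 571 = 5120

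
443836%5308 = 3272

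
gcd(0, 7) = 7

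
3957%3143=814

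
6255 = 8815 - 2560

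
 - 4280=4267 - 8547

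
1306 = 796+510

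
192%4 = 0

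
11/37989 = 11/37989=0.00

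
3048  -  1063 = 1985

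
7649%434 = 271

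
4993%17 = 12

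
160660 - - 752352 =913012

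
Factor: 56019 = 3^1*71^1 * 263^1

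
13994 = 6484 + 7510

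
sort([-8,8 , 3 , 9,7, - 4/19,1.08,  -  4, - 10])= [-10, -8,  -  4, - 4/19,1.08,3,7,8, 9 ] 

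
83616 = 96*871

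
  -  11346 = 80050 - 91396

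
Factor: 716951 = 716951^1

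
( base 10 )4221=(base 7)15210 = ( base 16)107d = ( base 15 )13B6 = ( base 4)1001331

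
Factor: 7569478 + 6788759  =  14358237 = 3^1*4786079^1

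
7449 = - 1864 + 9313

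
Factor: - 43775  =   - 5^2*17^1 * 103^1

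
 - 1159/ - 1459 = 1159/1459 = 0.79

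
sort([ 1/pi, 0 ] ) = [ 0, 1/pi ] 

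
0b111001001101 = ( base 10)3661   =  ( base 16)E4D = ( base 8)7115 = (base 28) 4il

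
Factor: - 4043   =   - 13^1*311^1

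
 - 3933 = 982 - 4915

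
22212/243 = 2468/27 = 91.41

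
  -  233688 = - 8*29211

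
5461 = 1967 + 3494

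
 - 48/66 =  -8/11= -0.73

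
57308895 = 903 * 63465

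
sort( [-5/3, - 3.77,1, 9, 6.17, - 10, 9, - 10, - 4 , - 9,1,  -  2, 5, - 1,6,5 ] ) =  [-10, - 10, - 9, -4, - 3.77, - 2, - 5/3,-1, 1, 1,5,  5, 6, 6.17, 9,  9 ]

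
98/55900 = 49/27950 = 0.00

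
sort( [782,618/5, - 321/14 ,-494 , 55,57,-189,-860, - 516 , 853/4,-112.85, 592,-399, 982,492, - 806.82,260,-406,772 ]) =[ - 860,  -  806.82,-516, - 494, - 406,-399, - 189, - 112.85,- 321/14, 55 , 57,618/5,853/4,260,492,592, 772, 782,982]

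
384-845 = - 461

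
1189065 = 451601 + 737464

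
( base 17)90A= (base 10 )2611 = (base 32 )2hj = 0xa33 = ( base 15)b91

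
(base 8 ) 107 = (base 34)23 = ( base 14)51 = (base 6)155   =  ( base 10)71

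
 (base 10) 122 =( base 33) 3n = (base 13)95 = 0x7A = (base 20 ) 62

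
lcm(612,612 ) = 612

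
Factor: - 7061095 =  - 5^1*1412219^1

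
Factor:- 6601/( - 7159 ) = 7^1*23^1*41^1 * 7159^( - 1) 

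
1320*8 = 10560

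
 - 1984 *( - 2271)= 4505664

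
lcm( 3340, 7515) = 30060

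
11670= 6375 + 5295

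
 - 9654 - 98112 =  - 107766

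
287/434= 41/62 = 0.66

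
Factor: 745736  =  2^3 * 31^2 * 97^1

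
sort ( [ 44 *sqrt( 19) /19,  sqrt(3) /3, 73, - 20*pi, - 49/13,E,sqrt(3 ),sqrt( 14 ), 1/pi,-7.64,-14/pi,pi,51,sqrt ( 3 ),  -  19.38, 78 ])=[ - 20*pi,- 19.38,  -  7.64 , - 14/pi, - 49/13,1/pi,sqrt(3) /3,sqrt( 3 ),  sqrt( 3 ),  E, pi, sqrt(14 ),44 * sqrt (19) /19, 51,73,78 ] 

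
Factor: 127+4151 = 4278 = 2^1*3^1*23^1  *31^1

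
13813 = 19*727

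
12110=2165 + 9945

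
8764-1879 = 6885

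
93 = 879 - 786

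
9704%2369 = 228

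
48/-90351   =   - 1+30101/30117= - 0.00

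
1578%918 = 660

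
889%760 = 129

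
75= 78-3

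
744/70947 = 248/23649  =  0.01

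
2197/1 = 2197 = 2197.00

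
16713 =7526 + 9187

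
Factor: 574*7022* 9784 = 2^5*7^1*41^1*1223^1*3511^1 = 39435664352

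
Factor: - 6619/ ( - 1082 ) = 2^(-1 ) * 541^ ( -1) * 6619^1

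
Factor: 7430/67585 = 2^1*7^(-1)*743^1  *  1931^( - 1)=1486/13517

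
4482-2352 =2130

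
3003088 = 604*4972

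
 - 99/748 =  - 1+59/68 =- 0.13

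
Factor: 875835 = 3^2*5^1*19463^1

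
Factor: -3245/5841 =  - 3^(  -  2) * 5^1 = - 5/9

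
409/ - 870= - 409/870 = - 0.47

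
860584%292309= 275966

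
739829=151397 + 588432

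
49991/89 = 561+ 62/89  =  561.70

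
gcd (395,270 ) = 5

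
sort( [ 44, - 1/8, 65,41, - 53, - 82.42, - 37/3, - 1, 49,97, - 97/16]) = [ - 82.42, - 53 , - 37/3, - 97/16, - 1, - 1/8,41, 44,49, 65,97]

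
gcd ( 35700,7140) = 7140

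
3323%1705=1618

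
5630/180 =31  +  5/18 = 31.28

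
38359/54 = 38359/54 = 710.35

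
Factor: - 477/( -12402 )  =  2^( - 1 )*13^( - 1 ) = 1/26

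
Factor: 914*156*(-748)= - 2^5 * 3^1 * 11^1*13^1*17^1  *  457^1 = - 106652832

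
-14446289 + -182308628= - 196754917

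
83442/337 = 83442/337=247.60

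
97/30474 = 97/30474 = 0.00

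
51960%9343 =5245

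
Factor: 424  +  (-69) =355 = 5^1 * 71^1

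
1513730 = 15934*95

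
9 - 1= 8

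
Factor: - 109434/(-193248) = 2^(-4)*3^(-1) *11^ (-1) * 13^1*23^1 = 299/528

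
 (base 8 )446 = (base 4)10212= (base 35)8e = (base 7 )600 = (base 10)294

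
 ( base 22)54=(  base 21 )59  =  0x72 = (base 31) 3l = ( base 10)114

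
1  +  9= 10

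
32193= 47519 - 15326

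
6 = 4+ 2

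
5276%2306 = 664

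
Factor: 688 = 2^4*43^1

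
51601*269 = 13880669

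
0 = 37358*0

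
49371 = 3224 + 46147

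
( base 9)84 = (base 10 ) 76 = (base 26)2o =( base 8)114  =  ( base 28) 2k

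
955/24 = 955/24 = 39.79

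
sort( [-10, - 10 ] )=[ - 10, - 10 ]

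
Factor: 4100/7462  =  50/91 = 2^1*5^2*7^( - 1)  *  13^( - 1 )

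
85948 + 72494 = 158442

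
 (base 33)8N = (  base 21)de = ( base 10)287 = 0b100011111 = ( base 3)101122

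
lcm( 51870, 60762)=2126670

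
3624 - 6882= - 3258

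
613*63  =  38619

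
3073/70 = 439/10= 43.90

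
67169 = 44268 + 22901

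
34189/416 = 82 + 77/416 = 82.19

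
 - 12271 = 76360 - 88631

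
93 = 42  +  51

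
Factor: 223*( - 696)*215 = -2^3* 3^1*5^1*29^1*43^1*223^1 = - 33369720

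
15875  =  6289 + 9586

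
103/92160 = 103/92160 = 0.00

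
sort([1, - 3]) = [ - 3,1 ] 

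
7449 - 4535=2914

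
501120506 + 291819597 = 792940103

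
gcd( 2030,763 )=7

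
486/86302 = 243/43151  =  0.01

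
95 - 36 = 59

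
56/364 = 2/13 =0.15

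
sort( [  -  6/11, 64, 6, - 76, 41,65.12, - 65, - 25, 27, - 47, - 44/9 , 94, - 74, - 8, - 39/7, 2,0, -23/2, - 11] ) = [-76 ,-74, - 65,  -  47, - 25, - 23/2, - 11, - 8, - 39/7, - 44/9 ,-6/11, 0,2,6, 27, 41,64, 65.12, 94 ] 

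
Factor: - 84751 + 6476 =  - 5^2*31^1  *101^1 = -78275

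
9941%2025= 1841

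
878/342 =439/171=2.57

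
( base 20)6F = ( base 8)207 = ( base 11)113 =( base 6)343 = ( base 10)135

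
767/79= 9 + 56/79 = 9.71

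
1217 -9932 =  -8715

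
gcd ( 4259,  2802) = 1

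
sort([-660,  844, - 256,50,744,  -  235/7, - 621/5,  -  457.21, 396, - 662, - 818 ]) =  [ - 818, - 662, - 660, - 457.21, - 256, - 621/5,  -  235/7, 50, 396,744,844] 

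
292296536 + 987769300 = 1280065836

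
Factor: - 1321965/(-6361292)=2^(  -  2)*3^2  *5^1*7^(-1)*29^1*1013^1*227189^( - 1 ) 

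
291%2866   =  291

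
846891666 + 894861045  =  1741752711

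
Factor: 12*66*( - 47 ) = - 37224= -2^3 * 3^2*11^1*47^1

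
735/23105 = 147/4621 = 0.03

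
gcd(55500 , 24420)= 2220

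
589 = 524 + 65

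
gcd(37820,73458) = 2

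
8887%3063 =2761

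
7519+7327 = 14846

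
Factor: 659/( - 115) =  - 5^(  -  1 )*23^(- 1 )*659^1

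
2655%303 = 231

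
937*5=4685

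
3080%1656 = 1424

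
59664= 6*9944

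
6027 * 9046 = 54520242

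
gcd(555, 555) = 555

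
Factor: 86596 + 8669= 3^2 * 5^1 * 29^1*73^1 = 95265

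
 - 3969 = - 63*63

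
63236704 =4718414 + 58518290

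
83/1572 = 83/1572= 0.05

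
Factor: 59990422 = 2^1 *29995211^1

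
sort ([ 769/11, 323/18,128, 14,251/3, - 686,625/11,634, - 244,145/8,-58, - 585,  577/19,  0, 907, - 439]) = [-686,- 585 ,  -  439, - 244 ,  -  58,  0,14, 323/18,145/8,577/19 , 625/11,769/11,251/3,128, 634 , 907] 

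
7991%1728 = 1079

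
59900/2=29950 = 29950.00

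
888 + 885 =1773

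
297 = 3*99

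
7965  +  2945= 10910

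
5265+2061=7326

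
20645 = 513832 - 493187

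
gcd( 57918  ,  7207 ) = 1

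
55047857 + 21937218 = 76985075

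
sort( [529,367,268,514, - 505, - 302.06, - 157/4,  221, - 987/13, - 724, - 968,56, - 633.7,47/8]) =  [ - 968, - 724, - 633.7, - 505, - 302.06, - 987/13, -157/4 , 47/8,56 , 221, 268 , 367, 514,  529]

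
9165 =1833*5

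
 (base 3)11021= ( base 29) 3s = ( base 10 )115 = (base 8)163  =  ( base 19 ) 61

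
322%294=28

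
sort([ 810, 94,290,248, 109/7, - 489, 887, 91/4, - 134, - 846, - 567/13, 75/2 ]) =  [ - 846, -489, - 134, - 567/13,109/7,91/4,75/2, 94, 248,  290, 810 , 887 ]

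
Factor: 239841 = 3^6*7^1*47^1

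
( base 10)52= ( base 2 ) 110100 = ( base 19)2e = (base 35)1H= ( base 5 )202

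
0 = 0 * ( - 3 )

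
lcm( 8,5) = 40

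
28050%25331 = 2719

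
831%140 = 131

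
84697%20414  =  3041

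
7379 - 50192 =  - 42813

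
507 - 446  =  61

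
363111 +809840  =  1172951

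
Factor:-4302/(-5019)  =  2^1*3^1*7^(-1 ) = 6/7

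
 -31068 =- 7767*4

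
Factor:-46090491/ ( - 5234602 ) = 2^( - 1 ) * 3^1* 373^1 * 41189^1*2617301^(- 1) 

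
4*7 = 28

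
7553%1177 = 491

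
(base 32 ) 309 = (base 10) 3081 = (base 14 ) 11a1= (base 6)22133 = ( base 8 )6011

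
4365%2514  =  1851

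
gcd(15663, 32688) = 681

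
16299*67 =1092033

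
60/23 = 2 + 14/23 = 2.61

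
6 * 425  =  2550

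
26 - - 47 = 73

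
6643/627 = 10 + 373/627 =10.59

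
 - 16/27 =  -1+11/27 = - 0.59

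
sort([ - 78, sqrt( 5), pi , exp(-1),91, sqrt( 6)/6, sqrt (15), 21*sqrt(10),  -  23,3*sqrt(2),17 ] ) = [  -  78, - 23,exp( - 1),sqrt( 6)/6, sqrt(5 ), pi, sqrt (15), 3*sqrt( 2),17, 21*sqrt(10),91 ] 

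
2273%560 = 33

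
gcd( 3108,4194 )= 6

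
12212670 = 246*49645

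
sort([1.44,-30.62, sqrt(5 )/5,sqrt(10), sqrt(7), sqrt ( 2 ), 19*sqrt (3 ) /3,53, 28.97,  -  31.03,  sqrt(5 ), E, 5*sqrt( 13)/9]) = [ - 31.03, - 30.62, sqrt( 5)/5, sqrt(2 ), 1.44,  5*sqrt( 13) /9,  sqrt(5 ),sqrt( 7), E,sqrt(10),19*sqrt(3)/3, 28.97, 53]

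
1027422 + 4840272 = 5867694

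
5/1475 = 1/295 =0.00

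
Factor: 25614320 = 2^4*5^1 * 320179^1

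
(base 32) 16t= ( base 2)10011011101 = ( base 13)74a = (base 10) 1245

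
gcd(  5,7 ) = 1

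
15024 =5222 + 9802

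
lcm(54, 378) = 378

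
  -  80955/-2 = 80955/2 = 40477.50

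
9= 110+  - 101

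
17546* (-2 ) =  - 35092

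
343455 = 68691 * 5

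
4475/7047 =4475/7047 = 0.64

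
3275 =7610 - 4335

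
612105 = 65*9417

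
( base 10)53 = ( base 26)21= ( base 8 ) 65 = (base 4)311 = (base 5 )203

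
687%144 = 111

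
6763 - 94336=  - 87573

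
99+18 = 117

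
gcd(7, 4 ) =1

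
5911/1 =5911 = 5911.00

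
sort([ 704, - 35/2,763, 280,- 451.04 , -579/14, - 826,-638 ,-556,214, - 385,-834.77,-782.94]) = [  -  834.77, - 826,-782.94 , -638 , -556,-451.04,-385, - 579/14, - 35/2, 214,280,704,763 ] 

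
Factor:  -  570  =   - 2^1*3^1*5^1*19^1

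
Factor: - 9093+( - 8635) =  - 17728 = - 2^6*277^1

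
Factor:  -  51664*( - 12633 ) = 2^4*3^1* 3229^1* 4211^1 = 652671312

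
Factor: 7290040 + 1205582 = 8495622 = 2^1 * 3^2 * 19^1 * 24841^1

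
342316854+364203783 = 706520637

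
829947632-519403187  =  310544445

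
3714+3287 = 7001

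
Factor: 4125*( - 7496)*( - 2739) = 2^3*3^2*5^3*11^2*83^1 *937^1 = 84692619000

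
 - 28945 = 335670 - 364615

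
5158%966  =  328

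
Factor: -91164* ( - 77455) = 7061107620 = 2^2*3^1*5^1 * 7^1*71^1*107^1 * 2213^1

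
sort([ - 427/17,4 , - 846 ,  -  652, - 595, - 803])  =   [ - 846, - 803,-652, - 595,-427/17,  4]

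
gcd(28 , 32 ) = 4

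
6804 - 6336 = 468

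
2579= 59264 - 56685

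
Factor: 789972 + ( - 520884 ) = 269088 = 2^5*3^1*2803^1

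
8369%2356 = 1301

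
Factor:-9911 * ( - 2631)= 26075841 =3^1 * 11^1*17^1 * 53^1*877^1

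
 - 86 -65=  - 151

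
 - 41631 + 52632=11001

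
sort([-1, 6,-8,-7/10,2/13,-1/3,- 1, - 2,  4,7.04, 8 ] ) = [ - 8,  -  2 , - 1,  -  1,-7/10, - 1/3,2/13, 4,  6,7.04,8]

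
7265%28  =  13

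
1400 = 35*40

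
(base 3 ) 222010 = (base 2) 1011000001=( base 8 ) 1301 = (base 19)1I2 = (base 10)705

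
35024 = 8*4378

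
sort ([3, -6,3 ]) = [  -  6,3,3 ]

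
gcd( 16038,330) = 66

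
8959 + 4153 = 13112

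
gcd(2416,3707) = 1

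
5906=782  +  5124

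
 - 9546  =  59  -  9605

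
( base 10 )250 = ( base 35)75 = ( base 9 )307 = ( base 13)163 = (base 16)FA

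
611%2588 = 611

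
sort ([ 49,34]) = [34 , 49 ]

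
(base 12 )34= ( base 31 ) 19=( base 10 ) 40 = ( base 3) 1111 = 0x28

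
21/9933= 1/473 =0.00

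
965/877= 965/877 = 1.10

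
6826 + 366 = 7192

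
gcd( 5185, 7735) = 85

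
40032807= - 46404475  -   - 86437282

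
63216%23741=15734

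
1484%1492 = 1484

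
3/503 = 3/503  =  0.01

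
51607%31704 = 19903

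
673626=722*933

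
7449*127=946023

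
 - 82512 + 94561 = 12049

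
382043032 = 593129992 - 211086960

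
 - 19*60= - 1140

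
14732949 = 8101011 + 6631938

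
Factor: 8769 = 3^1*37^1*79^1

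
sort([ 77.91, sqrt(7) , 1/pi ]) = [ 1/pi, sqrt(7), 77.91] 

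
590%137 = 42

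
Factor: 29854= 2^1*11^1 * 23^1*59^1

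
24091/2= 12045+1/2 = 12045.50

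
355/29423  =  355/29423=0.01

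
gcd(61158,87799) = 1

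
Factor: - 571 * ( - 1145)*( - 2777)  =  -5^1 * 229^1 * 571^1*2777^1=- 1815588715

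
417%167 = 83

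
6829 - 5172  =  1657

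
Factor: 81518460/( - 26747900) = -4075923/1337395 =- 3^1*5^( -1 )*293^1*4637^1*267479^(-1 ) 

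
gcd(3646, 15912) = 2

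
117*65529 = 7666893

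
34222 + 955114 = 989336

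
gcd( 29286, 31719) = 3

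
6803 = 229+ 6574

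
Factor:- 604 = -2^2*151^1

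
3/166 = 3/166= 0.02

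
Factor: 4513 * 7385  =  5^1 * 7^1*211^1*4513^1 =33328505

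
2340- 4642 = -2302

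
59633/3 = 19877 + 2/3 = 19877.67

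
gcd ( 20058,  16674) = 6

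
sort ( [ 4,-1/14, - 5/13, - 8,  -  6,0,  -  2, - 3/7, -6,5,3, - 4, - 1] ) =[- 8 , - 6, - 6, - 4, - 2, - 1, -3/7 ,-5/13 ,  -  1/14,0,3,4, 5 ]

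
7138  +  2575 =9713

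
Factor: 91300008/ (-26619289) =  - 2^3*3^1*43^1*257^( - 1)*88469^1*103577^( - 1)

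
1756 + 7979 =9735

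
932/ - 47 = -932/47 = - 19.83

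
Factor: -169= - 13^2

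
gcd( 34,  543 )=1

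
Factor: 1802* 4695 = 2^1*3^1* 5^1 *17^1 * 53^1*313^1 = 8460390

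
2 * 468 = 936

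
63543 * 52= 3304236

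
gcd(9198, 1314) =1314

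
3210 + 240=3450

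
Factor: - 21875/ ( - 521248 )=3125/74464  =  2^( - 5)*5^5*13^( - 1 ) * 179^( -1 )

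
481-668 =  - 187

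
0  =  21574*0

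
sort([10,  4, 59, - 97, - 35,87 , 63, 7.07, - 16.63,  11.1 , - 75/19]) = [  -  97, - 35, - 16.63 , - 75/19,4,7.07,10,11.1 , 59,63, 87]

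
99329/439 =226 + 115/439 = 226.26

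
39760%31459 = 8301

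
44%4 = 0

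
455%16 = 7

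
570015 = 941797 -371782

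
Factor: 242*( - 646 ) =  - 156332  =  -2^2*11^2*17^1*19^1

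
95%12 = 11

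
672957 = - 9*( - 74773)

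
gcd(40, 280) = 40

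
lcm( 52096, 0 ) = 0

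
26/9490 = 1/365 = 0.00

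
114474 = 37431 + 77043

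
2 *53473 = 106946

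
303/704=303/704 = 0.43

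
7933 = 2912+5021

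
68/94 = 34/47 = 0.72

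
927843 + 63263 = 991106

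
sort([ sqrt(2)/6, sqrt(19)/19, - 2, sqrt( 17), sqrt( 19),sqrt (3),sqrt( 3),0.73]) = [ - 2, sqrt(19)/19, sqrt( 2) /6,  0.73,sqrt( 3) , sqrt(3),sqrt(17),sqrt( 19) ]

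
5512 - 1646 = 3866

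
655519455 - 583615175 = 71904280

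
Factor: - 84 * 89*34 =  - 254184 = -2^3*3^1*7^1*17^1*89^1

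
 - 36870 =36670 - 73540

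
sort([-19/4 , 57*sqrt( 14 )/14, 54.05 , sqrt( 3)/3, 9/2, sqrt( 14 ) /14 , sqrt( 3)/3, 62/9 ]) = [ - 19/4, sqrt( 14)/14, sqrt( 3)/3, sqrt(3) /3,9/2,62/9, 57*sqrt ( 14)/14,54.05 ]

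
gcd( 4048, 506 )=506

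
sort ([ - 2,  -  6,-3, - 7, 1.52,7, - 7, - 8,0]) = [ - 8, - 7,- 7, - 6, - 3, - 2, 0, 1.52, 7]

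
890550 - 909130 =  - 18580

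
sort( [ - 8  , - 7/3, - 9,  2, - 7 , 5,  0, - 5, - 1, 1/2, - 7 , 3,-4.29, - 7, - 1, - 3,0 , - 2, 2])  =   [  -  9,  -  8, - 7,-7, - 7, - 5,-4.29, - 3, - 7/3, - 2,-1, - 1,0,0, 1/2,  2,  2,  3,5 ]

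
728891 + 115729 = 844620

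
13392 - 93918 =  - 80526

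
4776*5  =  23880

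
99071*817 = 80941007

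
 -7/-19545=7/19545  =  0.00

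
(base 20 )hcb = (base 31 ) 7AE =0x1B8B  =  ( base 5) 211201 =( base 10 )7051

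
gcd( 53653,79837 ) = 1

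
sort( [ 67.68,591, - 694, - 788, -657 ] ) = [ - 788,-694,-657, 67.68, 591]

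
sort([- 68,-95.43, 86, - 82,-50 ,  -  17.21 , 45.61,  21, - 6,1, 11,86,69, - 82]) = [ - 95.43, - 82, - 82,  -  68,-50,-17.21,  -  6, 1, 11,21, 45.61, 69,86 , 86]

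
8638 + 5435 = 14073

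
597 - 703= - 106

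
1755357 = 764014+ 991343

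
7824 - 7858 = -34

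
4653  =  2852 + 1801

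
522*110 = 57420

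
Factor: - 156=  - 2^2*3^1*13^1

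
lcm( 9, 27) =27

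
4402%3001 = 1401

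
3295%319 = 105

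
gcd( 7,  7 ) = 7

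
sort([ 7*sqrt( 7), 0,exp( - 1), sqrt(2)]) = [0, exp( - 1),sqrt(2), 7 * sqrt(7) ] 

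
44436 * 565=25106340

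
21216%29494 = 21216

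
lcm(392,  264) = 12936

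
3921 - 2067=1854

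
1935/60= 32 + 1/4 = 32.25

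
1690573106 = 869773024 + 820800082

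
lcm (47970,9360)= 383760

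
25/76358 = 25/76358=   0.00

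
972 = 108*9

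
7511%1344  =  791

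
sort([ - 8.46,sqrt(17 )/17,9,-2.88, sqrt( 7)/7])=[-8.46,-2.88, sqrt( 17 )/17, sqrt ( 7) /7,9] 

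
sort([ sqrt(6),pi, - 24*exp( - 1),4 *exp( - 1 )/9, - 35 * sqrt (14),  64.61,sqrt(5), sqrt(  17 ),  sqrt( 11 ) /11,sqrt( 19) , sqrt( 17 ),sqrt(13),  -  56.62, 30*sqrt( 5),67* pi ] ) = [-35*sqrt( 14) ,-56.62,-24 * exp( - 1),4*exp( - 1) /9,sqrt(11 )/11, sqrt(5),sqrt(6 ), pi, sqrt( 13),sqrt(17), sqrt( 17 ), sqrt( 19), 64.61,30*sqrt(5),67  *  pi]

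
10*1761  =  17610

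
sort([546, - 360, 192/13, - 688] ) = [ - 688,-360, 192/13, 546 ]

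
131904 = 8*16488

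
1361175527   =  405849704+955325823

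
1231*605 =744755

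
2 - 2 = 0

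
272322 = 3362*81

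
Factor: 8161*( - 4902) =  - 40005222 = - 2^1*3^1 *19^1 * 43^1 *8161^1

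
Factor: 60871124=2^2 *3659^1 * 4159^1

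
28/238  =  2/17 = 0.12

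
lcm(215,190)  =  8170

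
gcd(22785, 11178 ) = 3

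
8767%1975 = 867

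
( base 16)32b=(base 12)577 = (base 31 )q5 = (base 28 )10r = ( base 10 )811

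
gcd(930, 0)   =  930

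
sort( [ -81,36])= [ - 81, 36]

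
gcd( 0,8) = 8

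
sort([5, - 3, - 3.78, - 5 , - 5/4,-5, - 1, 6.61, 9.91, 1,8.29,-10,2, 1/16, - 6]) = [-10, - 6,-5, - 5, - 3.78, - 3, - 5/4, - 1 , 1/16, 1, 2 , 5, 6.61, 8.29, 9.91]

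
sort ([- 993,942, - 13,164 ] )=[  -  993, - 13 , 164,942 ]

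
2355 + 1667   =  4022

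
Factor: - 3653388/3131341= -2^2*3^2*31^( - 1)* 83^( - 1) * 1217^ ( - 1 )  *101483^1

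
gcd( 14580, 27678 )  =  6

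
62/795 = 62/795 = 0.08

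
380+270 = 650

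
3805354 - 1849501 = 1955853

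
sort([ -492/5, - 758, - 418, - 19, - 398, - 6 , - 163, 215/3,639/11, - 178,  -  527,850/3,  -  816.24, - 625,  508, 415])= [  -  816.24,-758, - 625, - 527 ,  -  418 , - 398, - 178, - 163, - 492/5 , - 19,-6 , 639/11, 215/3, 850/3, 415, 508 ] 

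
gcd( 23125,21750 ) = 125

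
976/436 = 244/109 = 2.24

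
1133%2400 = 1133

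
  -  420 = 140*( -3 ) 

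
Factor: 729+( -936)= - 3^2*23^1  =  - 207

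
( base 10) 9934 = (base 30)b14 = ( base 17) 2066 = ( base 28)cim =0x26ce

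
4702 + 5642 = 10344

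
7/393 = 7/393 = 0.02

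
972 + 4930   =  5902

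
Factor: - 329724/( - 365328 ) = 213/236 = 2^( - 2)*3^1* 59^(  -  1 )* 71^1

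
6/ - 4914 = - 1 + 818/819= - 0.00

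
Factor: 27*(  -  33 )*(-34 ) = 30294 = 2^1*3^4*11^1*17^1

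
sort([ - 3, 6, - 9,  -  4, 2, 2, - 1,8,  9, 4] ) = [ - 9, - 4, - 3,  -  1,2, 2,4,6, 8,  9]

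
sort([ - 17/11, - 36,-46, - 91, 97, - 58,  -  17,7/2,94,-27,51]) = [ -91, - 58 ,-46, -36, - 27, - 17, - 17/11,7/2, 51, 94, 97]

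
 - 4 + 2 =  - 2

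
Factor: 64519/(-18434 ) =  - 7/2 = - 2^( - 1 ) * 7^1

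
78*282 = 21996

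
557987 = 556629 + 1358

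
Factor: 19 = 19^1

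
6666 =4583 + 2083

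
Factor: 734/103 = 2^1 * 103^ ( - 1)*367^1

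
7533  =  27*279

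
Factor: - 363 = - 3^1 * 11^2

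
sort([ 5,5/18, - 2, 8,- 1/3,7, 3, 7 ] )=[ - 2, - 1/3,5/18,3,5, 7, 7,8]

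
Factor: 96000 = 2^8*3^1*5^3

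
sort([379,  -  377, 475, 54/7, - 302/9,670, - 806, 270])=[ - 806, - 377,  -  302/9, 54/7,  270,379,475,670]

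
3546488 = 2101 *1688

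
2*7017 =14034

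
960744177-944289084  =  16455093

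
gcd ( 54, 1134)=54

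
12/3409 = 12/3409=0.00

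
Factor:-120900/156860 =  - 3^1* 5^1*11^(-1 )*13^1 * 23^( - 1) = - 195/253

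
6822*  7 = 47754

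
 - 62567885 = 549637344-612205229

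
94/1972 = 47/986 = 0.05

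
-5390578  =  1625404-7015982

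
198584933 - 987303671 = - 788718738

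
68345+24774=93119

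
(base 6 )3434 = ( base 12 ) 57A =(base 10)814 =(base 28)112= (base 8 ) 1456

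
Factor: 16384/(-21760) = - 64/85 = - 2^6*5^(-1)*17^( - 1)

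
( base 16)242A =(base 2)10010000101010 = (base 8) 22052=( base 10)9258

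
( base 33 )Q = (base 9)28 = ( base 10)26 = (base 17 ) 19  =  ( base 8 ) 32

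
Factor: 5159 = 7^1 * 11^1* 67^1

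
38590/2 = 19295 = 19295.00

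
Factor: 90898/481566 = 47/249 = 3^( - 1)*47^1*83^( - 1)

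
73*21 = 1533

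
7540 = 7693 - 153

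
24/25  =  24/25 = 0.96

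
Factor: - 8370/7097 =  - 2^1*3^3*5^1*31^1*47^(-1 )*151^(-1) 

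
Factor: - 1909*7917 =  - 3^1*7^1*13^1*23^1*29^1 * 83^1 = -15113553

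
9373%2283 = 241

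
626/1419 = 626/1419 =0.44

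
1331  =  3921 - 2590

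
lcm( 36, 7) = 252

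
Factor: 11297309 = 131^1*86239^1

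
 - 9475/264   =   - 36+ 29/264  =  - 35.89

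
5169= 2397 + 2772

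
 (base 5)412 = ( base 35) 32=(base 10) 107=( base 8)153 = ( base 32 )3b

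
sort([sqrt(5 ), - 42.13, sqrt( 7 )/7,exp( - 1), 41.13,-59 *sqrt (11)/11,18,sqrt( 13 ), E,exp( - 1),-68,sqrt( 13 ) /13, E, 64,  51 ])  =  [ - 68, - 42.13, -59*sqrt( 11 )/11,  sqrt (13 )/13, exp( - 1),exp( - 1), sqrt( 7 ) /7,sqrt( 5), E,E, sqrt(13),  18,  41.13, 51,64] 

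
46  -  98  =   - 52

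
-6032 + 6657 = 625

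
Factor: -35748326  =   - 2^1*17874163^1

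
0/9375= 0 = 0.00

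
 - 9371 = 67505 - 76876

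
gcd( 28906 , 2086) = 298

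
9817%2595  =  2032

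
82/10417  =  82/10417 =0.01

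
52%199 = 52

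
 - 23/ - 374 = 23/374 = 0.06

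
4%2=0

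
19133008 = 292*65524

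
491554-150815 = 340739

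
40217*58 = 2332586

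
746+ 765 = 1511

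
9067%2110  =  627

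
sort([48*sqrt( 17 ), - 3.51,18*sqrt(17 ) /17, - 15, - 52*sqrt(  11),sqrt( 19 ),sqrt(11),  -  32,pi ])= [ -52*sqrt( 11), - 32,-15, - 3.51,pi,sqrt (11 ),sqrt(19),18 * sqrt (17) /17,48* sqrt( 17)] 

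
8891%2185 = 151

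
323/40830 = 323/40830= 0.01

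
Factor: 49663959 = 3^1*16554653^1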